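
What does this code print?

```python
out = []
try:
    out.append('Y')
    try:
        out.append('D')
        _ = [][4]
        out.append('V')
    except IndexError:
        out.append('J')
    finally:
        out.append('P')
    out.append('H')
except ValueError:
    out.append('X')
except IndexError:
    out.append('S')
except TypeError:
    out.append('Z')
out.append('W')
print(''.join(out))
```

Execution trace: 'Y' (try body) → 'D' (inner try body) → 'J' (inner except IndexError) → 'P' (inner finally) → 'H' (try body, no exception) → 'W' (after the try/except). Output: YDJPHW

Answer: YDJPHW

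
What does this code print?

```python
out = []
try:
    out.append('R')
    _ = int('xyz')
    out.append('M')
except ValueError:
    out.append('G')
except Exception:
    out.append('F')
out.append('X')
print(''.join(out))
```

Execution trace: 'R' (try body) → 'G' (except ValueError) → 'X' (after the try/except). Output: RGX

Answer: RGX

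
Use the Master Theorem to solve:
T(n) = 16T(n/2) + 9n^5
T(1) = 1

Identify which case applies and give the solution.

a=16, b=2, f(n)=9n^5. log_2(16) = 4. Since c=5 > 4 and the regularity condition holds (16(n/2)^5 = (16/2^5)n^5 with 16/2^5 < 1), Case 3 applies: T(n) = Θ(f(n)) = O(n^5).

Answer: O(n^5) - Case 3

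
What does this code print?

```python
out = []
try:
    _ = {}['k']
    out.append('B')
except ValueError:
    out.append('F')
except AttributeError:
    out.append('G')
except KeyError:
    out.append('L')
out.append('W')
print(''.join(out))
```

Execution trace: 'L' (except KeyError) → 'W' (after the try/except). Output: LW

Answer: LW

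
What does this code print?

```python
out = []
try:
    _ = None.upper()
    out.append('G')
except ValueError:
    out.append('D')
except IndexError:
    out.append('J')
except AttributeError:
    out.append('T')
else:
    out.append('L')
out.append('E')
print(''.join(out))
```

Execution trace: 'T' (except AttributeError) → 'E' (after the try/except). Output: TE

Answer: TE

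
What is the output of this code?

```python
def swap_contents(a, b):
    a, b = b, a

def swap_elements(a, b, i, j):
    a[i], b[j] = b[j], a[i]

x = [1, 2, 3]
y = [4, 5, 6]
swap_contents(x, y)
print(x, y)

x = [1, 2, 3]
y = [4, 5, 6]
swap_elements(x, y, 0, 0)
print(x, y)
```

Key concept: parameter rebinding vs mutation.
Step by step:
`x = [1, 2, 3]` → x = [1, 2, 3]
`y = [4, 5, 6]` → y = [4, 5, 6]
`swap_contents(x, y)` → no visible change to tracked variables
`print(x, y)` → prints [1, 2, 3] [4, 5, 6]
`x = [1, 2, 3]` → x = [1, 2, 3]
`y = [4, 5, 6]` → y = [4, 5, 6]
`swap_elements(x, y, 0, 0)` → x = [4, 2, 3]; y = [1, 5, 6]
`print(x, y)` → prints [4, 2, 3] [1, 5, 6]

Answer:
[1, 2, 3] [4, 5, 6]
[4, 2, 3] [1, 5, 6]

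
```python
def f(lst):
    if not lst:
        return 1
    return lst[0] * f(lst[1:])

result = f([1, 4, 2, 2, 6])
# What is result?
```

Product over [1, 4, 2, 2, 6] = 1 * 4 * 2 * 2 * 6 = 96

Answer: 96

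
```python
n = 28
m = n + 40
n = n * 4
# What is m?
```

Trace:
`n = 28` → n = 28
`m = n + 40` → m = 68
`n = n * 4` → n = 112
So m = 68

Answer: 68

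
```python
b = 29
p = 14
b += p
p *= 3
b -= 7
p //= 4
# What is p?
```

Trace:
`b = 29` → b = 29
`p = 14` → p = 14
`b += p` → b = 43
`p *= 3` → p = 42
`b -= 7` → b = 36
`p //= 4` → p = 10
So p = 10

Answer: 10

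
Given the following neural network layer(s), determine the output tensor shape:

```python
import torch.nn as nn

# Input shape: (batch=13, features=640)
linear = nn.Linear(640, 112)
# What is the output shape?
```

Input: (13, 640) -> Output: (13, 112)

Answer: (13, 112)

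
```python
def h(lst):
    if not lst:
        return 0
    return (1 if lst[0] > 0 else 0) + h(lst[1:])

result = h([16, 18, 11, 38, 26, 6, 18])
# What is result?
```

Count of positive elements in [16, 18, 11, 38, 26, 6, 18] = 7

Answer: 7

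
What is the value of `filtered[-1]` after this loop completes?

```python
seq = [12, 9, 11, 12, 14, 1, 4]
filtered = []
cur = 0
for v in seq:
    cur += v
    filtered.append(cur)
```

Cumulative sum ends at 63
`filtered` takes the values: [] → [12] → [12, 21] → [12, 21, 32] → [12, 21, 32, 44] → [12, 21, 32, 44, 58] → [12, 21, 32, 44, 58, 59] → [12, 21, 32, 44, 58, 59, 63]
So `filtered[-1]` = 63

Answer: 63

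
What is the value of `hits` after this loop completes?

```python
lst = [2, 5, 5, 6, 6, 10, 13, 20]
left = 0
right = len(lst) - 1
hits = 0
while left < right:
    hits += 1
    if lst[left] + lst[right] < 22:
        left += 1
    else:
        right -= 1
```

Steps to find pair summing to 22
`hits` takes the values: 0 → 1 → 2 → 3 → 4 → 5 → 6 → 7

Answer: 7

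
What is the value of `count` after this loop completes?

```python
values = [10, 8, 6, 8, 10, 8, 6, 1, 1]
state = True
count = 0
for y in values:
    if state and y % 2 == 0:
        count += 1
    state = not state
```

Count even values at even positions
`count` takes the values: 0 → 1 → 2 → 3 → 4

Answer: 4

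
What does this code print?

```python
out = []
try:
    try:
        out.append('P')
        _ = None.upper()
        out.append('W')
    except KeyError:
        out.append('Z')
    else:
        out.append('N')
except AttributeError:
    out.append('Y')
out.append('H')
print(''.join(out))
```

Execution trace: 'P' (inner try body) → 'Y' (outer except AttributeError) → 'H' (after the try/except). Output: PYH

Answer: PYH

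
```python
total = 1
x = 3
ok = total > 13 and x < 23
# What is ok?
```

Trace:
`total = 1` → total = 1
`x = 3` → x = 3
`ok = total > 13 and x < 23` → ok = False
So ok = False

Answer: False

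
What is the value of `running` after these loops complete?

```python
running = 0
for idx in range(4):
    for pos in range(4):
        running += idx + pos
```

Sum of all idx+pos for idx,pos in 4x4
`running` takes the values: 0 → 1 → 3 → 6 → 7 → 9 → 12 → 16 → 18 → 21 → 25 → 30 → 33 → 37 → 42 → 48

Answer: 48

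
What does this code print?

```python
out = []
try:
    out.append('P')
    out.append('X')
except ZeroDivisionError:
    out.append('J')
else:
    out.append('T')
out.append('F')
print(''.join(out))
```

Execution trace: 'P' (try body) → 'X' (try body, no exception) → 'T' (else) → 'F' (after the try/except). Output: PXTF

Answer: PXTF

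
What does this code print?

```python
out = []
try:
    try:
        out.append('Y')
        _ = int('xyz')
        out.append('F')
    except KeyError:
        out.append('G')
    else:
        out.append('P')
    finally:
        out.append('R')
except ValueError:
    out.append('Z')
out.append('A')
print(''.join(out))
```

Execution trace: 'Y' (try body) → 'R' (finally) → 'Z' (outer except ValueError) → 'A' (after the try/except). Output: YRZA

Answer: YRZA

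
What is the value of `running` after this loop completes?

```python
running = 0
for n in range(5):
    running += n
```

Sum of 0 to 4 = 10
`running` takes the values: 0 → 1 → 3 → 6 → 10

Answer: 10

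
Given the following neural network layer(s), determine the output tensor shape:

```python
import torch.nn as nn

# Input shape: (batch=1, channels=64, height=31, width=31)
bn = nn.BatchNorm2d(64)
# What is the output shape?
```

Input: (1, 64, 31, 31) -> Output: (1, 64, 31, 31)

Answer: (1, 64, 31, 31)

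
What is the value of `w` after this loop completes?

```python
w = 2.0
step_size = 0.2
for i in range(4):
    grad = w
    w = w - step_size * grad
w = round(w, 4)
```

Gradient descent: w = 2.0 * (1 - 0.2)^4
`w` takes the values: 2.0 → 1.6 → 1.28 → 1.024 → 0.8192

Answer: 0.8192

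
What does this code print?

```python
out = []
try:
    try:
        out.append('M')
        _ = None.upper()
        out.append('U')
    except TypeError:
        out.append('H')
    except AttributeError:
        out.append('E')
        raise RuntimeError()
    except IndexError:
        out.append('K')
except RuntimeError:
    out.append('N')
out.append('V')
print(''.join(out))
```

Execution trace: 'M' (inner try body) → 'E' (inner except AttributeError) → 'N' (outer except RuntimeError) → 'V' (after the try/except). Output: MENV

Answer: MENV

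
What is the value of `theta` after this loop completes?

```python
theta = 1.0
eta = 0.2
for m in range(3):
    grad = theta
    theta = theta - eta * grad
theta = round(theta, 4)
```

Gradient descent: w = 1.0 * (1 - 0.2)^3
`theta` takes the values: 1.0 → 0.8 → 0.64 → 0.512

Answer: 0.512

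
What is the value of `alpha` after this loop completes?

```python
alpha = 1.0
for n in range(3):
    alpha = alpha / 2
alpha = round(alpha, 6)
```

Halving LR 3 times: 1 / 2^3
`alpha` takes the values: 1.0 → 0.5 → 0.25 → 0.125

Answer: 0.125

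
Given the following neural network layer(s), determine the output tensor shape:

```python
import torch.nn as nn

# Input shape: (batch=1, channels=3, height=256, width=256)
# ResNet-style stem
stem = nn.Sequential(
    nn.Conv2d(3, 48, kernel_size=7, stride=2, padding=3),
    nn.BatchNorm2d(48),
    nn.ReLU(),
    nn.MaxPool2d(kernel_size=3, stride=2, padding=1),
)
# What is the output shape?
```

Input: (1, 3, 256, 256) -> after Conv2d 7x7 stride=2: (1, 48, 128, 128) -> Output: (1, 48, 64, 64)

Answer: (1, 48, 64, 64)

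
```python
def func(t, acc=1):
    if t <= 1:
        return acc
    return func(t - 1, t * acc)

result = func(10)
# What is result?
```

Accumulator trace (n, acc): (10, 1) -> (9, 10) -> (8, 90) -> (7, 720) -> (6, 5040) -> (5, 30240) -> (4, 151200) -> (3, 604800) -> (2, 1814400) -> (1, 3628800) -> return 3628800

Answer: 3628800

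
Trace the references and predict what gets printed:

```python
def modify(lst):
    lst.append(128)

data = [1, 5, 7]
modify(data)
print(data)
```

Key concept: function modifies passed list.
Step by step:
`data = [1, 5, 7]` → data = [1, 5, 7]
`modify(data)` → data = [1, 5, 7, 128]
`print(data)` → prints [1, 5, 7, 128]

Answer: [1, 5, 7, 128]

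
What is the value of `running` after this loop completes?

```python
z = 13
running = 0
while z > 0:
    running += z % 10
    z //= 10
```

Sum digits of 13
`running` takes the values: 0 → 3 → 4

Answer: 4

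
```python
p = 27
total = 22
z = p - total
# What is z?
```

Trace:
`p = 27` → p = 27
`total = 22` → total = 22
`z = p - total` → z = 5
So z = 5

Answer: 5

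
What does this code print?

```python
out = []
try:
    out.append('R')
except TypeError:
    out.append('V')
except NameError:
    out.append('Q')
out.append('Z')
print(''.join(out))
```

Execution trace: 'R' (try body, no exception) → 'Z' (after the try/except). Output: RZ

Answer: RZ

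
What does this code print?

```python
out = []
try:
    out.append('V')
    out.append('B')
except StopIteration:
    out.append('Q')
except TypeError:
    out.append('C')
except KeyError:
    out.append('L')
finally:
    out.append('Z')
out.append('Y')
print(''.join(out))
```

Execution trace: 'V' (try body) → 'B' (try body, no exception) → 'Z' (finally) → 'Y' (after the try/except). Output: VBZY

Answer: VBZY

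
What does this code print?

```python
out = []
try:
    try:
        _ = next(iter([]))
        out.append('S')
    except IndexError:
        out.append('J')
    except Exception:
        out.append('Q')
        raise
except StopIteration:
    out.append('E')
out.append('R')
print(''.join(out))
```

Execution trace: 'Q' (except Exception) → 'E' (outer except StopIteration) → 'R' (after the try/except). Output: QER

Answer: QER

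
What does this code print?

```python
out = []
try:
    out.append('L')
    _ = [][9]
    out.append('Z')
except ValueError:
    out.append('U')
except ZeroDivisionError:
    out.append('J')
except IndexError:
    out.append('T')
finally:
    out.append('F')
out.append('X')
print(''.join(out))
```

Execution trace: 'L' (try body) → 'T' (except IndexError) → 'F' (finally) → 'X' (after the try/except). Output: LTFX

Answer: LTFX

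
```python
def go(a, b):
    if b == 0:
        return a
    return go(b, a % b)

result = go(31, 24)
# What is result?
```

go(31, 24) -> go(24, 7) -> go(7, 3) -> go(3, 1) -> go(1, 0) -> 1

Answer: 1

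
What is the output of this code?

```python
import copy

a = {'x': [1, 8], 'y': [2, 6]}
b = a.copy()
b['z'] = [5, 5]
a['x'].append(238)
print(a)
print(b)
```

Key concept: shallow copy of dict with mutable values.
Step by step:
`a = {'x': [1, 8], 'y': [2, 6]}` → a = {'x': [1, 8], 'y': [2, 6]}
`b = a.copy()` → b = {'x': [1, 8], 'y': [2, 6]}
`b['z'] = [5, 5]` → b = {'x': [1, 8], 'y': [2, 6], 'z': [5, 5]}
`a['x'].append(238)` → a = {'x': [1, 8, 238], 'y': [2, 6]}; b = {'x': [1, 8, 238], 'y': [2, 6], 'z': [5, 5]}
`print(a)` → prints {'x': [1, 8, 238], 'y': [2, 6]}
`print(b)` → prints {'x': [1, 8, 238], 'y': [2, 6], 'z': [5, 5]}

Answer:
{'x': [1, 8, 238], 'y': [2, 6]}
{'x': [1, 8, 238], 'y': [2, 6], 'z': [5, 5]}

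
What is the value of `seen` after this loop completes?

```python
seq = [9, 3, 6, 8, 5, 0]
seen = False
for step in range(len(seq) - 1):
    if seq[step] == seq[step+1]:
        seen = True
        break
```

Check consecutive duplicates in [9, 3, 6, 8, 5, 0]
`seen` takes the values: False

Answer: False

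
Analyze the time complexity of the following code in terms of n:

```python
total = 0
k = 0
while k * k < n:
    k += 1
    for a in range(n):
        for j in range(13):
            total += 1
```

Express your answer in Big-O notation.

Each loop level contributes: √n × n × 1. Multiplying the contributions gives O(n√n).

Answer: O(n√n)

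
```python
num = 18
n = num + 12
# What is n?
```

Trace:
`num = 18` → num = 18
`n = num + 12` → n = 30
So n = 30

Answer: 30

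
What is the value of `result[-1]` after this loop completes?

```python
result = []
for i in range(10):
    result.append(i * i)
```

Last element of squares 0 to 9
`result` takes the values: [] → [0] → [0, 1] → [0, 1, 4] → [0, 1, 4, 9] → [0, 1, 4, 9, 16] → [0, 1, 4, 9, 16, 25] → [0, 1, 4, 9, 16, 25, 36] → [0, 1, 4, 9, 16, 25, 36, 49] → [0, 1, 4, 9, 16, 25, 36, 49, 64] → [0, 1, 4, 9, 16, 25, 36, 49, 64, 81]
So `result[-1]` = 81

Answer: 81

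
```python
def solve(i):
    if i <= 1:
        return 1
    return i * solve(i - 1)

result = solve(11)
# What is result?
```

solve(11) = 11 * 10 * 9 * 8 * 7 * 6 * 5 * 4 * 3 * 2 * 1 = 39916800

Answer: 39916800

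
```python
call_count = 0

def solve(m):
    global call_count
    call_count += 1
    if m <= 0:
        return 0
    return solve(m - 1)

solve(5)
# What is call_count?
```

Linear recursion stepping by 1: 6 calls from m=5 down to ≤0.

Answer: 6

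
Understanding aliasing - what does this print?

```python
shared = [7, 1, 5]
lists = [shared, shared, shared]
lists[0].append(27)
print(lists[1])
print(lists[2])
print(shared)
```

Key concept: list of same reference.
Step by step:
`shared = [7, 1, 5]` → shared = [7, 1, 5]
`lists = [shared, shared, shared]` → lists = [[7, 1, 5], [7, 1, 5], [7, 1, 5]]
`lists[0].append(27)` → shared = [7, 1, 5, 27]; lists = [[7, 1, 5, 27], [7, 1, 5, 27], [7, 1, 5, 27]]
`print(lists[1])` → prints [7, 1, 5, 27]
`print(lists[2])` → prints [7, 1, 5, 27]
`print(shared)` → prints [7, 1, 5, 27]

Answer:
[7, 1, 5, 27]
[7, 1, 5, 27]
[7, 1, 5, 27]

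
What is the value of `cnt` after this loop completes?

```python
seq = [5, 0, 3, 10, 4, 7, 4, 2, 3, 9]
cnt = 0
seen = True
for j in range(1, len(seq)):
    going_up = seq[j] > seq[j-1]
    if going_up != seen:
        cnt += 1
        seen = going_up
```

Count direction changes in [5, 0, 3, 10, 4, 7, 4, 2, 3, 9]
`cnt` takes the values: 0 → 1 → 2 → 3 → 4 → 5 → 6

Answer: 6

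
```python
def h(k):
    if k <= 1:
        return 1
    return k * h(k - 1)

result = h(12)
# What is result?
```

h(12) = 12 * 11 * 10 * 9 * 8 * 7 * 6 * 5 * 4 * 3 * 2 * 1 = 479001600

Answer: 479001600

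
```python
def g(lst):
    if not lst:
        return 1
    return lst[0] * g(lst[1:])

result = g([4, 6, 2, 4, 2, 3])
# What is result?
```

Product over [4, 6, 2, 4, 2, 3] = 4 * 6 * 2 * 4 * 2 * 3 = 1152

Answer: 1152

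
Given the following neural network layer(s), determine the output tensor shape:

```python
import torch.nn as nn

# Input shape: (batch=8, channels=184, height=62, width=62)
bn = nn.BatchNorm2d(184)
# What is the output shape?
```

Input: (8, 184, 62, 62) -> Output: (8, 184, 62, 62)

Answer: (8, 184, 62, 62)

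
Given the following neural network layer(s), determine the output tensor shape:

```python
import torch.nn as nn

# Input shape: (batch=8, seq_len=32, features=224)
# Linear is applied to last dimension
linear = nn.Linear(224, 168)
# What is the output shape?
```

Input: (8, 32, 224) -> Output: (8, 32, 168)

Answer: (8, 32, 168)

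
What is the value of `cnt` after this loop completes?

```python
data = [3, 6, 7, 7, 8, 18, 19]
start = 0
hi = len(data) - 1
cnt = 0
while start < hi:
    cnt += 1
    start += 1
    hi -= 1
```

Iterations until pointers meet (list length 7)
`cnt` takes the values: 0 → 1 → 2 → 3

Answer: 3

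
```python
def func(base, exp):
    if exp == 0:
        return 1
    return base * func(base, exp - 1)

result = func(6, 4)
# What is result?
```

func(6, 4) = 6 * 6 * 6 * 6 = 1296

Answer: 1296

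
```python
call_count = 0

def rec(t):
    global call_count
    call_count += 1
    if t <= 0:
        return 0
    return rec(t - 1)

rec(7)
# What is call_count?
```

Linear recursion stepping by 1: 8 calls from t=7 down to ≤0.

Answer: 8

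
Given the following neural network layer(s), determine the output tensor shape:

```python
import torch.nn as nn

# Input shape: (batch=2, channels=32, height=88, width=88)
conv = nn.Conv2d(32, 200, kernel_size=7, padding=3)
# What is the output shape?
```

Input: (2, 32, 88, 88) -> Output: (2, 200, 88, 88)

Answer: (2, 200, 88, 88)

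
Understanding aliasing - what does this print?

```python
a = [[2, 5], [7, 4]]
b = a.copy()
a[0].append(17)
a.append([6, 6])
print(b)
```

Key concept: shallow copy with nested lists.
Step by step:
`a = [[2, 5], [7, 4]]` → a = [[2, 5], [7, 4]]
`b = a.copy()` → b = [[2, 5], [7, 4]]
`a[0].append(17)` → a = [[2, 5, 17], [7, 4]]; b = [[2, 5, 17], [7, 4]]
`a.append([6, 6])` → a = [[2, 5, 17], [7, 4], [6, 6]]
`print(b)` → prints [[2, 5, 17], [7, 4]]

Answer: [[2, 5, 17], [7, 4]]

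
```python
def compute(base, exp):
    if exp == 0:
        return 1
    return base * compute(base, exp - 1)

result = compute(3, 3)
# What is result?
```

compute(3, 3) = 3 * 3 * 3 = 27

Answer: 27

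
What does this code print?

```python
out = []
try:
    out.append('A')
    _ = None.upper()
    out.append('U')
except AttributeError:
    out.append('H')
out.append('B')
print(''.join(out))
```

Execution trace: 'A' (try body) → 'H' (except AttributeError) → 'B' (after the try/except). Output: AHB

Answer: AHB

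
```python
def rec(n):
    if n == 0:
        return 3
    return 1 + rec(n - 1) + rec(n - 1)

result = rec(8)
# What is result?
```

rec(n) = 1 + 2·rec(n-1), rec(0)=3. Closed form: (3+1)·2^8 - 1 = 1023.

Answer: 1023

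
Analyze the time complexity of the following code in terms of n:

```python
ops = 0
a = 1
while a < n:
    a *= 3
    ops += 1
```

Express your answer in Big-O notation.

Each loop level contributes: log n. Multiplying the contributions gives O(log n).

Answer: O(log n)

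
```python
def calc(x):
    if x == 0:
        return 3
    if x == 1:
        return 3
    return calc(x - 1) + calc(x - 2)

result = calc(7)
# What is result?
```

Build up from base cases: calc(0)=3, calc(1)=3, calc(2)=6, calc(3)=9, calc(4)=15, calc(5)=24, calc(6)=39, ..., calc(7)=63

Answer: 63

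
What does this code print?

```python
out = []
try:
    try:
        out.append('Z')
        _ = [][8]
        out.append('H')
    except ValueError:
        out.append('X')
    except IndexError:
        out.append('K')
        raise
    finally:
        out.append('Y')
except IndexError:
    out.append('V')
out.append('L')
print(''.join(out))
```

Execution trace: 'Z' (inner try body) → 'K' (inner except IndexError) → 'Y' (inner finally) → 'V' (outer except IndexError) → 'L' (after the try/except). Output: ZKYVL

Answer: ZKYVL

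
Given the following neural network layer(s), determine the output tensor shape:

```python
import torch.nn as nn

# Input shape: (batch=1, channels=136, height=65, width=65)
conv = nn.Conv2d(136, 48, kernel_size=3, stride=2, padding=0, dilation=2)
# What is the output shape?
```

Input: (1, 136, 65, 65) -> Output: (1, 48, 31, 31)

Answer: (1, 48, 31, 31)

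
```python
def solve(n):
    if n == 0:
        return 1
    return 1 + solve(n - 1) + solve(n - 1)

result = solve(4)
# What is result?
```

solve(n) = 1 + 2·solve(n-1), solve(0)=1. Closed form: (1+1)·2^4 - 1 = 31.

Answer: 31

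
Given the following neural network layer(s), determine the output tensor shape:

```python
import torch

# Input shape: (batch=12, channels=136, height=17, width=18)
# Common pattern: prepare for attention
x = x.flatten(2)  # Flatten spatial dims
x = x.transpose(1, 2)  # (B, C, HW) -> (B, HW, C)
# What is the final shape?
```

Input: (12, 136, 17, 18) -> after flatten(2): (12, 136, 306) -> Output: (12, 306, 136)

Answer: (12, 306, 136)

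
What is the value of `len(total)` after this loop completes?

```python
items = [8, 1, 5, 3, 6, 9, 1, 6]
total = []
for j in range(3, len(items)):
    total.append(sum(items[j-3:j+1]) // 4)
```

Number of 4-element averages
`total` takes the values: [] → [4] → [4, 3] → [4, 3, 5] → [4, 3, 5, 4] → [4, 3, 5, 4, 5]
So `len(total)` = 5

Answer: 5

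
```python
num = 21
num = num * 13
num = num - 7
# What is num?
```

Trace:
`num = 21` → num = 21
`num = num * 13` → num = 273
`num = num - 7` → num = 266
So num = 266

Answer: 266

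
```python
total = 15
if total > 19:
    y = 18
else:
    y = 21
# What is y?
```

Trace:
`total = 15` → total = 15
`if total > 19: ...` → total > 19 is False, take else branch → y = 21
So y = 21

Answer: 21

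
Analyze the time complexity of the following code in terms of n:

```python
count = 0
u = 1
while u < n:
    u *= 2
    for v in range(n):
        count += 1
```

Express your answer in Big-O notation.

Each loop level contributes: log n × n. Multiplying the contributions gives O(n log n).

Answer: O(n log n)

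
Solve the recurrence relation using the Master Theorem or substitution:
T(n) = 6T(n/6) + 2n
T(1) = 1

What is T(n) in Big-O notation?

By Master Theorem: a=6, b=6, f(n)=2n. Since log_6(6) = 1 and f(n) = Θ(n^1), Case 2 applies. T(n) = O(n log n).

Answer: O(n log n)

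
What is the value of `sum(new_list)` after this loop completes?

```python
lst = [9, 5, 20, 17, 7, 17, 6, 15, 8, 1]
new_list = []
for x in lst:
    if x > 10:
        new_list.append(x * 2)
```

Sum of doubled values > 10
`new_list` takes the values: [] → [40] → [40, 34] → [40, 34, 34] → [40, 34, 34, 30]
So `sum(new_list)` = 138

Answer: 138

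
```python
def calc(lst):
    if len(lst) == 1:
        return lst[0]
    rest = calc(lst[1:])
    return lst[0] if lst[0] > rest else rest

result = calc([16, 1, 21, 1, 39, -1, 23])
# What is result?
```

Recursive max over [16, 1, 21, 1, 39, -1, 23] = 39

Answer: 39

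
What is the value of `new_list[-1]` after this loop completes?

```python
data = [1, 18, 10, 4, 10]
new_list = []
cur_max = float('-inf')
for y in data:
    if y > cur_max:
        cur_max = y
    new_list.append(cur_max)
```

Running max ends at 18
`new_list` takes the values: [] → [1] → [1, 18] → [1, 18, 18] → [1, 18, 18, 18] → [1, 18, 18, 18, 18]
So `new_list[-1]` = 18

Answer: 18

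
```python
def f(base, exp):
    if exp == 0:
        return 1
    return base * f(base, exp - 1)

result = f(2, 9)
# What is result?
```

f(2, 9) = 2 * 2 * 2 * 2 * 2 * 2 * 2 * 2 * 2 = 512

Answer: 512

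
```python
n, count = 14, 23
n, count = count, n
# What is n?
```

Trace:
`n, count = 14, 23` → n = 14; count = 23
`n, count = count, n` → n = 23; count = 14
So n = 23

Answer: 23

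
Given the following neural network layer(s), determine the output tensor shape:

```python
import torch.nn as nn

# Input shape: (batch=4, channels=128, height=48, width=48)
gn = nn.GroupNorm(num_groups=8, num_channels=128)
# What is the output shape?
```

Input: (4, 128, 48, 48) -> Output: (4, 128, 48, 48)

Answer: (4, 128, 48, 48)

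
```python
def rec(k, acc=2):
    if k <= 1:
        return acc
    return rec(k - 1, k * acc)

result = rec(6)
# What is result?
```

Accumulator trace (n, acc): (6, 2) -> (5, 12) -> (4, 60) -> (3, 240) -> (2, 720) -> (1, 1440) -> return 1440

Answer: 1440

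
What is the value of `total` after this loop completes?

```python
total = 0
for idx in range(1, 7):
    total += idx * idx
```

Sum of squares 1² to 6² = 91
`total` takes the values: 0 → 1 → 5 → 14 → 30 → 55 → 91

Answer: 91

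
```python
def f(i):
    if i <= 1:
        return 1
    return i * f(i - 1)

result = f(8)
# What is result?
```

f(8) = 8 * 7 * 6 * 5 * 4 * 3 * 2 * 1 = 40320

Answer: 40320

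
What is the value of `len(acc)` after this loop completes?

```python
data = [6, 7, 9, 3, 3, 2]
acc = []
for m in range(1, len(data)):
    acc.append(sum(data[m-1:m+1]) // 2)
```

Number of 2-element averages
`acc` takes the values: [] → [6] → [6, 8] → [6, 8, 6] → [6, 8, 6, 3] → [6, 8, 6, 3, 2]
So `len(acc)` = 5

Answer: 5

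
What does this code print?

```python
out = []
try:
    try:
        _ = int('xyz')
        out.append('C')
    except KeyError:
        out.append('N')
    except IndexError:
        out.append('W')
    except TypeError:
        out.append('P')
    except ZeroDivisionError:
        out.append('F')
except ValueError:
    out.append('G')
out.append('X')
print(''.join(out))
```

Execution trace: 'G' (outer except ValueError) → 'X' (after the try/except). Output: GX

Answer: GX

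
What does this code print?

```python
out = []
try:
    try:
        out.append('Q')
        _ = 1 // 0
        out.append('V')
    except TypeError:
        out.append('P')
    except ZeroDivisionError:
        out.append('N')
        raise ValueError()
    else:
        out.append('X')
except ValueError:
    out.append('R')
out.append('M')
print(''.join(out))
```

Execution trace: 'Q' (inner try body) → 'N' (inner except ZeroDivisionError) → 'R' (outer except ValueError) → 'M' (after the try/except). Output: QNRM

Answer: QNRM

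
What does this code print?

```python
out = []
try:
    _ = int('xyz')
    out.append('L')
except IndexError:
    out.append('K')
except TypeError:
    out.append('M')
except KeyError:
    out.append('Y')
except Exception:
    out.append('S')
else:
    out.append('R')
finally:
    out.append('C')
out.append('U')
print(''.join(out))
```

Execution trace: 'S' (except Exception) → 'C' (finally) → 'U' (after the try/except). Output: SCU

Answer: SCU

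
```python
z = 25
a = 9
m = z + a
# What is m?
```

Trace:
`z = 25` → z = 25
`a = 9` → a = 9
`m = z + a` → m = 34
So m = 34

Answer: 34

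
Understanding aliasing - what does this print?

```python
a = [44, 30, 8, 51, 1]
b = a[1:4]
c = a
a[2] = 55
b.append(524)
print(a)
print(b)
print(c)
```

Key concept: slice vs alias.
Step by step:
`a = [44, 30, 8, 51, 1]` → a = [44, 30, 8, 51, 1]
`b = a[1:4]` → b = [30, 8, 51]
`c = a` → c = [44, 30, 8, 51, 1] (same object as a)
`a[2] = 55` → a = [44, 30, 55, 51, 1] (same object as c); c = [44, 30, 55, 51, 1] (same object as a)
`b.append(524)` → b = [30, 8, 51, 524]
`print(a)` → prints [44, 30, 55, 51, 1]
`print(b)` → prints [30, 8, 51, 524]
`print(c)` → prints [44, 30, 55, 51, 1]

Answer:
[44, 30, 55, 51, 1]
[30, 8, 51, 524]
[44, 30, 55, 51, 1]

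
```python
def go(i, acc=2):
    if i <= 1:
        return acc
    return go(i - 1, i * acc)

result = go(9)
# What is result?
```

Accumulator trace (n, acc): (9, 2) -> (8, 18) -> (7, 144) -> (6, 1008) -> (5, 6048) -> (4, 30240) -> (3, 120960) -> (2, 362880) -> (1, 725760) -> return 725760

Answer: 725760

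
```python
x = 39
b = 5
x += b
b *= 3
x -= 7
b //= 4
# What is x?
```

Trace:
`x = 39` → x = 39
`b = 5` → b = 5
`x += b` → x = 44
`b *= 3` → b = 15
`x -= 7` → x = 37
`b //= 4` → b = 3
So x = 37

Answer: 37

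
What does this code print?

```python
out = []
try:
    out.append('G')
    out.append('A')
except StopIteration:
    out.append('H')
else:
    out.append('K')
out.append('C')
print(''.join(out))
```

Execution trace: 'G' (try body) → 'A' (try body, no exception) → 'K' (else) → 'C' (after the try/except). Output: GAKC

Answer: GAKC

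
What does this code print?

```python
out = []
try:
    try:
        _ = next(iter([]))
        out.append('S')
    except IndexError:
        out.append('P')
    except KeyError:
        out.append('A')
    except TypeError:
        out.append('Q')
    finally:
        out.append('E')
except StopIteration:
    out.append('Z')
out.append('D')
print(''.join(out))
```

Execution trace: 'E' (finally) → 'Z' (outer except StopIteration) → 'D' (after the try/except). Output: EZD

Answer: EZD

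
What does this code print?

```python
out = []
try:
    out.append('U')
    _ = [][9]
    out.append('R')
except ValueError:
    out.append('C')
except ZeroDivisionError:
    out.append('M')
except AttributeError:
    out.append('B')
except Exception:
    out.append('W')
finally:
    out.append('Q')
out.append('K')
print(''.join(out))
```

Execution trace: 'U' (try body) → 'W' (except Exception) → 'Q' (finally) → 'K' (after the try/except). Output: UWQK

Answer: UWQK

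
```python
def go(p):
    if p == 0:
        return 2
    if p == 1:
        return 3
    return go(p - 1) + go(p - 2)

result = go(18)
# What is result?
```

Build up from base cases: go(0)=2, go(1)=3, go(2)=5, go(3)=8, go(4)=13, go(5)=21, go(6)=34, ..., go(18)=10946

Answer: 10946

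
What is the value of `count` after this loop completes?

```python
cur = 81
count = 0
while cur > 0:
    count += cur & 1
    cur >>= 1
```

Count set bits in 81 (binary: 0b1010001)
`count` takes the values: 0 → 1 → 2 → 3

Answer: 3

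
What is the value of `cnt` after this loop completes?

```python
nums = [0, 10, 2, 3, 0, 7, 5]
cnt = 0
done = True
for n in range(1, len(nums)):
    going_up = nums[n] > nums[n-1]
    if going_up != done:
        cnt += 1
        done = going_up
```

Count direction changes in [0, 10, 2, 3, 0, 7, 5]
`cnt` takes the values: 0 → 1 → 2 → 3 → 4 → 5

Answer: 5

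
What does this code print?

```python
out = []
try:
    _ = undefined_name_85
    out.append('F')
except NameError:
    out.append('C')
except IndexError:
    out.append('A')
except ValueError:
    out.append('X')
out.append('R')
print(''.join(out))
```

Execution trace: 'C' (except NameError) → 'R' (after the try/except). Output: CR

Answer: CR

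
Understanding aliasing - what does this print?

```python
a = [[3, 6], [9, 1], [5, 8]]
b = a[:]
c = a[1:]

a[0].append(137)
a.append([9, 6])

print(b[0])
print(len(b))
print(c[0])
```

Key concept: slice with nested mutation.
Step by step:
`a = [[3, 6], [9, 1], [5, 8]]` → a = [[3, 6], [9, 1], [5, 8]]
`b = a[:]` → b = [[3, 6], [9, 1], [5, 8]]
`c = a[1:]` → c = [[9, 1], [5, 8]]
`a[0].append(137)` → a = [[3, 6, 137], [9, 1], [5, 8]]; b = [[3, 6, 137], [9, 1], [5, 8]]
`a.append([9, 6])` → a = [[3, 6, 137], [9, 1], [5, 8], [9, 6]]
`print(b[0])` → prints [3, 6, 137]
`print(len(b))` → prints 3
`print(c[0])` → prints [9, 1]

Answer:
[3, 6, 137]
3
[9, 1]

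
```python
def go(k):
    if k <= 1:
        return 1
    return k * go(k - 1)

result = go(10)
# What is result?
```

go(10) = 10 * 9 * 8 * 7 * 6 * 5 * 4 * 3 * 2 * 1 = 3628800

Answer: 3628800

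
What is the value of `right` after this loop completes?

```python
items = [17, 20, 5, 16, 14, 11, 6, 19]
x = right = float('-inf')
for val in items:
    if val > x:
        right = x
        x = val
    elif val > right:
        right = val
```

Second largest (with repeats) in [17, 20, 5, 16, 14, 11, 6, 19]
`right` takes the values: -inf → 17 → 19

Answer: 19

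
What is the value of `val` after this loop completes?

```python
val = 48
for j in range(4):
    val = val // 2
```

Halve 4 times: 48 // 2^4 = 3
`val` takes the values: 48 → 24 → 12 → 6 → 3

Answer: 3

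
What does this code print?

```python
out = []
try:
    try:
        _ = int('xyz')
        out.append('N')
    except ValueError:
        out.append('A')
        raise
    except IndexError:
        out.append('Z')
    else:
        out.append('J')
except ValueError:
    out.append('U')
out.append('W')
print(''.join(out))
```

Execution trace: 'A' (inner except ValueError) → 'U' (outer except ValueError) → 'W' (after the try/except). Output: AUW

Answer: AUW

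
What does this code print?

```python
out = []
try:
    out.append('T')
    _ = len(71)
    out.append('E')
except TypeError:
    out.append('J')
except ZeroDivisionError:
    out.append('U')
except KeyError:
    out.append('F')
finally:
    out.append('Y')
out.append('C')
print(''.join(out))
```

Execution trace: 'T' (try body) → 'J' (except TypeError) → 'Y' (finally) → 'C' (after the try/except). Output: TJYC

Answer: TJYC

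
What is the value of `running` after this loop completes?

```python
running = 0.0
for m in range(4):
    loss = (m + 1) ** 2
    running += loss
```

Sum of squared losses 1² + 2² + ... + 4²
`running` takes the values: 0.0 → 1.0 → 5.0 → 14.0 → 30.0

Answer: 30.0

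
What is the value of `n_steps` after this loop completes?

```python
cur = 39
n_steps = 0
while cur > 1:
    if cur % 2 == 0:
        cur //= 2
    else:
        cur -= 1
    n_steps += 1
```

Steps to reduce 39 to 1
`n_steps` takes the values: 0 → 1 → 2 → 3 → 4 → 5 → 6 → 7 → 8

Answer: 8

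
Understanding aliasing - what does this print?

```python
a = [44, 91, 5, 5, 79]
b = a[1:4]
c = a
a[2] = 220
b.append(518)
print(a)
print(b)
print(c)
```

Key concept: slice vs alias.
Step by step:
`a = [44, 91, 5, 5, 79]` → a = [44, 91, 5, 5, 79]
`b = a[1:4]` → b = [91, 5, 5]
`c = a` → c = [44, 91, 5, 5, 79] (same object as a)
`a[2] = 220` → a = [44, 91, 220, 5, 79] (same object as c); c = [44, 91, 220, 5, 79] (same object as a)
`b.append(518)` → b = [91, 5, 5, 518]
`print(a)` → prints [44, 91, 220, 5, 79]
`print(b)` → prints [91, 5, 5, 518]
`print(c)` → prints [44, 91, 220, 5, 79]

Answer:
[44, 91, 220, 5, 79]
[91, 5, 5, 518]
[44, 91, 220, 5, 79]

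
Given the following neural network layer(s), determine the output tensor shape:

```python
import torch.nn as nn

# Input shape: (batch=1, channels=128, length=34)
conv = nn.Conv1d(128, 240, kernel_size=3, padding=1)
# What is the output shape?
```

Input: (1, 128, 34) -> Output: (1, 240, 34)

Answer: (1, 240, 34)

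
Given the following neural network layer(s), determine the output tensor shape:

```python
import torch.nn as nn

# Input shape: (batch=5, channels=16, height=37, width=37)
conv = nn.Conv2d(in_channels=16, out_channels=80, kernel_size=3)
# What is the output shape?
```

Input: (5, 16, 37, 37) -> Output: (5, 80, 35, 35)

Answer: (5, 80, 35, 35)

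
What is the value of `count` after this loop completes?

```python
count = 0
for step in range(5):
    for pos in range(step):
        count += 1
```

Triangle number: 0+1+2+...+4
`count` takes the values: 0 → 1 → 2 → 3 → 4 → 5 → 6 → 7 → 8 → 9 → 10

Answer: 10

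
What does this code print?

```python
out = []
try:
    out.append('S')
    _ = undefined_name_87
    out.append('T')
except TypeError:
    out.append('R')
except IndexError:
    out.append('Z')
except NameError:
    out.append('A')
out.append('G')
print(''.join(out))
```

Execution trace: 'S' (try body) → 'A' (except NameError) → 'G' (after the try/except). Output: SAG

Answer: SAG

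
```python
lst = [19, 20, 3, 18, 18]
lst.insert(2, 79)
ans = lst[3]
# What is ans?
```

Trace:
`lst = [19, 20, 3, 18, 18]` → lst = [19, 20, 3, 18, 18]
`lst.insert(2, 79)` → lst = [19, 20, 79, 3, 18, 18]
`ans = lst[3]` → ans = 3
So ans = 3

Answer: 3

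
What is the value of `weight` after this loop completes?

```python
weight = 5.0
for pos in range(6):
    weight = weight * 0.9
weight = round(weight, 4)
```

Exponential decay: 5.0 * 0.9^6
`weight` takes the values: 5.0 → 4.5 → 4.05 → 3.645 → 3.2805 → 2.95245 → 2.657205 → 2.6572

Answer: 2.6572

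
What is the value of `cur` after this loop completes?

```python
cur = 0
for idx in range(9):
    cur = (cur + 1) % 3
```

Increment mod 3, 9 times = 0
`cur` takes the values: 0 → 1 → 2 → 0 → 1 → 2 → 0 → 1 → 2 → 0

Answer: 0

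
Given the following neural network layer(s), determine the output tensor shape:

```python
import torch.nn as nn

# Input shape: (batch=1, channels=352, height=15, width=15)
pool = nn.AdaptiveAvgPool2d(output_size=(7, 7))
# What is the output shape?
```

Input: (1, 352, 15, 15) -> Output: (1, 352, 7, 7)

Answer: (1, 352, 7, 7)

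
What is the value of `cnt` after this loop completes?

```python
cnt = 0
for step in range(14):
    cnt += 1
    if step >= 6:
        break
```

Loop breaks when step reaches 6, cnt is 7
`cnt` takes the values: 0 → 1 → 2 → 3 → 4 → 5 → 6 → 7

Answer: 7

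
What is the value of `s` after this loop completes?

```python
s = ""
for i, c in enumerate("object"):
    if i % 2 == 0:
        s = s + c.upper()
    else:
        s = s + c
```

Uppercase even positions in 'object'
`s` takes the values: "" → "O" → "Ob" → "ObJ" → "ObJe" → "ObJeC" → "ObJeCt"

Answer: "ObJeCt"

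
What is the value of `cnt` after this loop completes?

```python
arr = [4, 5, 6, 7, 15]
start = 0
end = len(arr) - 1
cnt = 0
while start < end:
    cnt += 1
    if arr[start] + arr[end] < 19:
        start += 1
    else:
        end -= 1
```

Steps to find pair summing to 19
`cnt` takes the values: 0 → 1 → 2 → 3 → 4

Answer: 4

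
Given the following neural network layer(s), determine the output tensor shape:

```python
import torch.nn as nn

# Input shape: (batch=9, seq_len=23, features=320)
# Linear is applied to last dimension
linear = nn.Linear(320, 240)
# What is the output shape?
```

Input: (9, 23, 320) -> Output: (9, 23, 240)

Answer: (9, 23, 240)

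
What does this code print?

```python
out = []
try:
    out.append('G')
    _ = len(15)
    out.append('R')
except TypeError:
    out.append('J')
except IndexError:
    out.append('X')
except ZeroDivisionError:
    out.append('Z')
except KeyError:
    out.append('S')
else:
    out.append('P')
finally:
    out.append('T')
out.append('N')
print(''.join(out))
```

Execution trace: 'G' (try body) → 'J' (except TypeError) → 'T' (finally) → 'N' (after the try/except). Output: GJTN

Answer: GJTN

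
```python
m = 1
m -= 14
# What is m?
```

Trace:
`m = 1` → m = 1
`m -= 14` → m = -13
So m = -13

Answer: -13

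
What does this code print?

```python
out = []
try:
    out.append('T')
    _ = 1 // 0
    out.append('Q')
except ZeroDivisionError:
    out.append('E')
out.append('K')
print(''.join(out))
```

Execution trace: 'T' (try body) → 'E' (except ZeroDivisionError) → 'K' (after the try/except). Output: TEK

Answer: TEK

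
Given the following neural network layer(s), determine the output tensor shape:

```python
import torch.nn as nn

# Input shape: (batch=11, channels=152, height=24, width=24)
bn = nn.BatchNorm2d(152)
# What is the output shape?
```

Input: (11, 152, 24, 24) -> Output: (11, 152, 24, 24)

Answer: (11, 152, 24, 24)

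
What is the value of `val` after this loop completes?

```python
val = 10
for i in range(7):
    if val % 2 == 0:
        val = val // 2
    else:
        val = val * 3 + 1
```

Collatz-style transformation from 10
`val` takes the values: 10 → 5 → 16 → 8 → 4 → 2 → 1 → 4

Answer: 4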